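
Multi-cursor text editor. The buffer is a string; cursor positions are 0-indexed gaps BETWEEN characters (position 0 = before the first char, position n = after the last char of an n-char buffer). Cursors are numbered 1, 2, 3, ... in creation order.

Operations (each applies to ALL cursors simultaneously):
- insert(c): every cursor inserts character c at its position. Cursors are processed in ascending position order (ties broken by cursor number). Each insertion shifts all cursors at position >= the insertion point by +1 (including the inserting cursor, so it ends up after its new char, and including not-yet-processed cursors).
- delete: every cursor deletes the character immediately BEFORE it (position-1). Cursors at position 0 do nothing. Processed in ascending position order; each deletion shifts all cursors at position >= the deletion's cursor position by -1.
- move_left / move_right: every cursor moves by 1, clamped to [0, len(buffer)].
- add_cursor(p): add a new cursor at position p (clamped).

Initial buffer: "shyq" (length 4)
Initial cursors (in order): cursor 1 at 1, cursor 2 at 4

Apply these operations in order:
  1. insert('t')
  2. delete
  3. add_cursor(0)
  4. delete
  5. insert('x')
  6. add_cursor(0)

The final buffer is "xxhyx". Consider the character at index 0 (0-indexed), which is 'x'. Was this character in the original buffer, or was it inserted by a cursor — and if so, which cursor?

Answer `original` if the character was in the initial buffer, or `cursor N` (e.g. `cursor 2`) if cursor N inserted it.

After op 1 (insert('t')): buffer="sthyqt" (len 6), cursors c1@2 c2@6, authorship .1...2
After op 2 (delete): buffer="shyq" (len 4), cursors c1@1 c2@4, authorship ....
After op 3 (add_cursor(0)): buffer="shyq" (len 4), cursors c3@0 c1@1 c2@4, authorship ....
After op 4 (delete): buffer="hy" (len 2), cursors c1@0 c3@0 c2@2, authorship ..
After op 5 (insert('x')): buffer="xxhyx" (len 5), cursors c1@2 c3@2 c2@5, authorship 13..2
After op 6 (add_cursor(0)): buffer="xxhyx" (len 5), cursors c4@0 c1@2 c3@2 c2@5, authorship 13..2
Authorship (.=original, N=cursor N): 1 3 . . 2
Index 0: author = 1

Answer: cursor 1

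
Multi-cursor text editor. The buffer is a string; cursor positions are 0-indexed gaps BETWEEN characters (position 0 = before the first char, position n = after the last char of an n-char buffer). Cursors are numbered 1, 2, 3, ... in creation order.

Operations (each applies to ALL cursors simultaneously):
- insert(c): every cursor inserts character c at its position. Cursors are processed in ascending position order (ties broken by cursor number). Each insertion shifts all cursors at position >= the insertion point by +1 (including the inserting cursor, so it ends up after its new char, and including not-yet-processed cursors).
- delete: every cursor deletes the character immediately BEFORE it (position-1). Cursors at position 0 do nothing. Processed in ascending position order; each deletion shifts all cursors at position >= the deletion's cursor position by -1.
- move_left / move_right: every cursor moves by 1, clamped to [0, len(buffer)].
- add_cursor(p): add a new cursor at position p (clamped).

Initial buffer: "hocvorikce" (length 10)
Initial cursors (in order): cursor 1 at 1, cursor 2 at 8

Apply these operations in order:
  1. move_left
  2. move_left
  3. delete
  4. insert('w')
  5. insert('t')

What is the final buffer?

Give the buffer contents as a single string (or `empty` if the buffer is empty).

After op 1 (move_left): buffer="hocvorikce" (len 10), cursors c1@0 c2@7, authorship ..........
After op 2 (move_left): buffer="hocvorikce" (len 10), cursors c1@0 c2@6, authorship ..........
After op 3 (delete): buffer="hocvoikce" (len 9), cursors c1@0 c2@5, authorship .........
After op 4 (insert('w')): buffer="whocvowikce" (len 11), cursors c1@1 c2@7, authorship 1.....2....
After op 5 (insert('t')): buffer="wthocvowtikce" (len 13), cursors c1@2 c2@9, authorship 11.....22....

Answer: wthocvowtikce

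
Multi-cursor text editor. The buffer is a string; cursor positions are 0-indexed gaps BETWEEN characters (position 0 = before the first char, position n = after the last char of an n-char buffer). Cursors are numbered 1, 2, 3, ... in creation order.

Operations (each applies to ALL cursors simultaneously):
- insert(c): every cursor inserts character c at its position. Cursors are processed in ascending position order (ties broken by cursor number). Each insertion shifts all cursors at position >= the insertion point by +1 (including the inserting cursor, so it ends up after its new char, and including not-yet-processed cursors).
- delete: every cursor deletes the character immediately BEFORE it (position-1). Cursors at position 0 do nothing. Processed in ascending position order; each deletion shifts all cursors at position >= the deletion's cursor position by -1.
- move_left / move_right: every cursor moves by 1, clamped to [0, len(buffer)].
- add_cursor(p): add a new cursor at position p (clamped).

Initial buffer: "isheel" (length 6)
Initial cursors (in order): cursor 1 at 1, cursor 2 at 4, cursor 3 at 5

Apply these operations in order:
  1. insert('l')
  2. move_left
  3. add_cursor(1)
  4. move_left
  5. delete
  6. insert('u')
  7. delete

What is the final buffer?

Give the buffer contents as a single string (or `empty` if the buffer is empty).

After op 1 (insert('l')): buffer="ilshelell" (len 9), cursors c1@2 c2@6 c3@8, authorship .1...2.3.
After op 2 (move_left): buffer="ilshelell" (len 9), cursors c1@1 c2@5 c3@7, authorship .1...2.3.
After op 3 (add_cursor(1)): buffer="ilshelell" (len 9), cursors c1@1 c4@1 c2@5 c3@7, authorship .1...2.3.
After op 4 (move_left): buffer="ilshelell" (len 9), cursors c1@0 c4@0 c2@4 c3@6, authorship .1...2.3.
After op 5 (delete): buffer="ilseell" (len 7), cursors c1@0 c4@0 c2@3 c3@4, authorship .1...3.
After op 6 (insert('u')): buffer="uuilsueuell" (len 11), cursors c1@2 c4@2 c2@6 c3@8, authorship 14.1.2.3.3.
After op 7 (delete): buffer="ilseell" (len 7), cursors c1@0 c4@0 c2@3 c3@4, authorship .1...3.

Answer: ilseell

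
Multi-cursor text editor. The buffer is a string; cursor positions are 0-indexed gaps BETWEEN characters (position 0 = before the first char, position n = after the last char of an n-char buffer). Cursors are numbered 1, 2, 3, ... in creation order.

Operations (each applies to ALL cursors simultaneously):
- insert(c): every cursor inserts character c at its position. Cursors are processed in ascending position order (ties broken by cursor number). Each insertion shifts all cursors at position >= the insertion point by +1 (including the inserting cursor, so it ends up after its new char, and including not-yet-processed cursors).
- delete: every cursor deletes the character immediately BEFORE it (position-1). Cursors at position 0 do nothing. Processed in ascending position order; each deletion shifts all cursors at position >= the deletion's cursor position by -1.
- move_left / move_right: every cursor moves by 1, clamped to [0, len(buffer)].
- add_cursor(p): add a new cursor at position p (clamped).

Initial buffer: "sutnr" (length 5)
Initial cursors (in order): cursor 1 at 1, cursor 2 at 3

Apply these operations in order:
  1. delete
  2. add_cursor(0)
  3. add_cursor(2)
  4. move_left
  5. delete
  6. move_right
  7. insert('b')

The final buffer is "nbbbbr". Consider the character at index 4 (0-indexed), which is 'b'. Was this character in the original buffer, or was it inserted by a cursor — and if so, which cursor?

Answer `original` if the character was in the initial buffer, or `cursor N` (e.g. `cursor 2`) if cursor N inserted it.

Answer: cursor 4

Derivation:
After op 1 (delete): buffer="unr" (len 3), cursors c1@0 c2@1, authorship ...
After op 2 (add_cursor(0)): buffer="unr" (len 3), cursors c1@0 c3@0 c2@1, authorship ...
After op 3 (add_cursor(2)): buffer="unr" (len 3), cursors c1@0 c3@0 c2@1 c4@2, authorship ...
After op 4 (move_left): buffer="unr" (len 3), cursors c1@0 c2@0 c3@0 c4@1, authorship ...
After op 5 (delete): buffer="nr" (len 2), cursors c1@0 c2@0 c3@0 c4@0, authorship ..
After op 6 (move_right): buffer="nr" (len 2), cursors c1@1 c2@1 c3@1 c4@1, authorship ..
After op 7 (insert('b')): buffer="nbbbbr" (len 6), cursors c1@5 c2@5 c3@5 c4@5, authorship .1234.
Authorship (.=original, N=cursor N): . 1 2 3 4 .
Index 4: author = 4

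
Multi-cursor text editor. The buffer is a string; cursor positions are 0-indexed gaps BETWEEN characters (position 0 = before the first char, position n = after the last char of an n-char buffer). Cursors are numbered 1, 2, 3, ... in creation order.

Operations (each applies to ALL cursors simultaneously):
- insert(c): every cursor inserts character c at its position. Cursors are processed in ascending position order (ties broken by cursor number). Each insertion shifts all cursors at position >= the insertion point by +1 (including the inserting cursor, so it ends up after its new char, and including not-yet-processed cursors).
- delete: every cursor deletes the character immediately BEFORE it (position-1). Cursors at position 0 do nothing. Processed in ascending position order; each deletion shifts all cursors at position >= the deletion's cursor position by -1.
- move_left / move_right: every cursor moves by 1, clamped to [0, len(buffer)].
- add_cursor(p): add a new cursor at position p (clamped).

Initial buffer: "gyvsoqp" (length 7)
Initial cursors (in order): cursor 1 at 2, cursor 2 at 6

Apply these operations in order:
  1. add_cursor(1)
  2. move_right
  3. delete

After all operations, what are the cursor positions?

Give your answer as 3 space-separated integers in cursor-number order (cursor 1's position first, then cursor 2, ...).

Answer: 1 4 1

Derivation:
After op 1 (add_cursor(1)): buffer="gyvsoqp" (len 7), cursors c3@1 c1@2 c2@6, authorship .......
After op 2 (move_right): buffer="gyvsoqp" (len 7), cursors c3@2 c1@3 c2@7, authorship .......
After op 3 (delete): buffer="gsoq" (len 4), cursors c1@1 c3@1 c2@4, authorship ....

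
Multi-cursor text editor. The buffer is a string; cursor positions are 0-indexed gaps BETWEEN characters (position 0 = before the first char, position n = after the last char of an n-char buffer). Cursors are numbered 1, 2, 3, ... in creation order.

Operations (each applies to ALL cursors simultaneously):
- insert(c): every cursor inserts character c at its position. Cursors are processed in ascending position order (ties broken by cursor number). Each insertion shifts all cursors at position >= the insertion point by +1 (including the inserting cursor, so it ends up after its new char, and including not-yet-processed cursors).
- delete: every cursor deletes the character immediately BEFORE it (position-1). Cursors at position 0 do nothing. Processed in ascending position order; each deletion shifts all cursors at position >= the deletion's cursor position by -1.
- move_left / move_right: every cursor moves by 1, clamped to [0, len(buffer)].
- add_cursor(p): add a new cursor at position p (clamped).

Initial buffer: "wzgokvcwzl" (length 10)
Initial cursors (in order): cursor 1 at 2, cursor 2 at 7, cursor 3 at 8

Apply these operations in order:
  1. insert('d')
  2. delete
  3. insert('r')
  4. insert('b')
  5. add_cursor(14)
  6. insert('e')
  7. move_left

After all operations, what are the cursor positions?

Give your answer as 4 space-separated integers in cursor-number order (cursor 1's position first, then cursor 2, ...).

Answer: 4 12 17 17

Derivation:
After op 1 (insert('d')): buffer="wzdgokvcdwdzl" (len 13), cursors c1@3 c2@9 c3@11, authorship ..1.....2.3..
After op 2 (delete): buffer="wzgokvcwzl" (len 10), cursors c1@2 c2@7 c3@8, authorship ..........
After op 3 (insert('r')): buffer="wzrgokvcrwrzl" (len 13), cursors c1@3 c2@9 c3@11, authorship ..1.....2.3..
After op 4 (insert('b')): buffer="wzrbgokvcrbwrbzl" (len 16), cursors c1@4 c2@11 c3@14, authorship ..11.....22.33..
After op 5 (add_cursor(14)): buffer="wzrbgokvcrbwrbzl" (len 16), cursors c1@4 c2@11 c3@14 c4@14, authorship ..11.....22.33..
After op 6 (insert('e')): buffer="wzrbegokvcrbewrbeezl" (len 20), cursors c1@5 c2@13 c3@18 c4@18, authorship ..111.....222.3334..
After op 7 (move_left): buffer="wzrbegokvcrbewrbeezl" (len 20), cursors c1@4 c2@12 c3@17 c4@17, authorship ..111.....222.3334..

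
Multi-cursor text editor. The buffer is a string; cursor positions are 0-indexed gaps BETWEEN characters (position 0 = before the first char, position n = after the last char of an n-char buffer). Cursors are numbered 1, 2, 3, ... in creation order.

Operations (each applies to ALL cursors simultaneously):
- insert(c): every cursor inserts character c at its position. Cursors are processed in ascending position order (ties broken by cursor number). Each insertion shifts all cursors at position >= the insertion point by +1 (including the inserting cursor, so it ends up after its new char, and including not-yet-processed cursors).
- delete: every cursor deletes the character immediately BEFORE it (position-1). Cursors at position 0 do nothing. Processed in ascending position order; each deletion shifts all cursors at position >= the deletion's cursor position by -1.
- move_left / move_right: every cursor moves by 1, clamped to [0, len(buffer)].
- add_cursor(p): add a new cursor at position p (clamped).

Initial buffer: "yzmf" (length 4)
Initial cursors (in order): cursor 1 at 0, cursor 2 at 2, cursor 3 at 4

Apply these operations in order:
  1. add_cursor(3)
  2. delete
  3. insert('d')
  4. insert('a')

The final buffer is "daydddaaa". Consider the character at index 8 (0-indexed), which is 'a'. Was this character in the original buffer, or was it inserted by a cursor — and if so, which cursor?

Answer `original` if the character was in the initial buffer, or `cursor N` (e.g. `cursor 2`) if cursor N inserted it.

After op 1 (add_cursor(3)): buffer="yzmf" (len 4), cursors c1@0 c2@2 c4@3 c3@4, authorship ....
After op 2 (delete): buffer="y" (len 1), cursors c1@0 c2@1 c3@1 c4@1, authorship .
After op 3 (insert('d')): buffer="dyddd" (len 5), cursors c1@1 c2@5 c3@5 c4@5, authorship 1.234
After op 4 (insert('a')): buffer="daydddaaa" (len 9), cursors c1@2 c2@9 c3@9 c4@9, authorship 11.234234
Authorship (.=original, N=cursor N): 1 1 . 2 3 4 2 3 4
Index 8: author = 4

Answer: cursor 4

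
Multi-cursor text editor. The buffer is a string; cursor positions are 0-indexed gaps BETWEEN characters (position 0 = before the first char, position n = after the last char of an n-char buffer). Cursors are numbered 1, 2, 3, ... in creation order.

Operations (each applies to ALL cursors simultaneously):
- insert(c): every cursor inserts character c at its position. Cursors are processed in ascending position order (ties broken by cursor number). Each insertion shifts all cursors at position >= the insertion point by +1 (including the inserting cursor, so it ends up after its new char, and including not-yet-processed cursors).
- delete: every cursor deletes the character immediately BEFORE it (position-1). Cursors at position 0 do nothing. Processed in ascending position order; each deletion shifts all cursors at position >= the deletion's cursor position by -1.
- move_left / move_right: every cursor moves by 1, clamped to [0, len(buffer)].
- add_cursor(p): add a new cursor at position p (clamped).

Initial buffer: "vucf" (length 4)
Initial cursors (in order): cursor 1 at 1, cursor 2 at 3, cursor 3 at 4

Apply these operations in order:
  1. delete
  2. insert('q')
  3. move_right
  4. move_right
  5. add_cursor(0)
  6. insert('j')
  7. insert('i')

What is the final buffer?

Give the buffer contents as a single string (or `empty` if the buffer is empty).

Answer: jiquqjiqjjii

Derivation:
After op 1 (delete): buffer="u" (len 1), cursors c1@0 c2@1 c3@1, authorship .
After op 2 (insert('q')): buffer="quqq" (len 4), cursors c1@1 c2@4 c3@4, authorship 1.23
After op 3 (move_right): buffer="quqq" (len 4), cursors c1@2 c2@4 c3@4, authorship 1.23
After op 4 (move_right): buffer="quqq" (len 4), cursors c1@3 c2@4 c3@4, authorship 1.23
After op 5 (add_cursor(0)): buffer="quqq" (len 4), cursors c4@0 c1@3 c2@4 c3@4, authorship 1.23
After op 6 (insert('j')): buffer="jquqjqjj" (len 8), cursors c4@1 c1@5 c2@8 c3@8, authorship 41.21323
After op 7 (insert('i')): buffer="jiquqjiqjjii" (len 12), cursors c4@2 c1@7 c2@12 c3@12, authorship 441.21132323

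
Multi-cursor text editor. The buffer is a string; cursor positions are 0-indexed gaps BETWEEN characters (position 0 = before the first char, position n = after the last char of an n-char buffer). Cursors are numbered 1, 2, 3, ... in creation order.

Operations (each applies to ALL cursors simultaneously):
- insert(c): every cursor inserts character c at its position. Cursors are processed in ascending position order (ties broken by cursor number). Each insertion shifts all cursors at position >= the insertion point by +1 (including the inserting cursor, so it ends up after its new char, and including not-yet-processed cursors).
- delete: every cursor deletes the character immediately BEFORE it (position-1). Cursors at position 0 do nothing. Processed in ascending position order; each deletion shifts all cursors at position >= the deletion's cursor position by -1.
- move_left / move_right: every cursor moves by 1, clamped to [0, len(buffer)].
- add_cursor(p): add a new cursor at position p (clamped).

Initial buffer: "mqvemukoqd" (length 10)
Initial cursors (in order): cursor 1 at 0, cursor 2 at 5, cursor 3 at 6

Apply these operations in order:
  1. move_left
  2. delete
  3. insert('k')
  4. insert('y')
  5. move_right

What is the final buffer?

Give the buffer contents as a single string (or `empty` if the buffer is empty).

Answer: kymqvkkyyukoqd

Derivation:
After op 1 (move_left): buffer="mqvemukoqd" (len 10), cursors c1@0 c2@4 c3@5, authorship ..........
After op 2 (delete): buffer="mqvukoqd" (len 8), cursors c1@0 c2@3 c3@3, authorship ........
After op 3 (insert('k')): buffer="kmqvkkukoqd" (len 11), cursors c1@1 c2@6 c3@6, authorship 1...23.....
After op 4 (insert('y')): buffer="kymqvkkyyukoqd" (len 14), cursors c1@2 c2@9 c3@9, authorship 11...2323.....
After op 5 (move_right): buffer="kymqvkkyyukoqd" (len 14), cursors c1@3 c2@10 c3@10, authorship 11...2323.....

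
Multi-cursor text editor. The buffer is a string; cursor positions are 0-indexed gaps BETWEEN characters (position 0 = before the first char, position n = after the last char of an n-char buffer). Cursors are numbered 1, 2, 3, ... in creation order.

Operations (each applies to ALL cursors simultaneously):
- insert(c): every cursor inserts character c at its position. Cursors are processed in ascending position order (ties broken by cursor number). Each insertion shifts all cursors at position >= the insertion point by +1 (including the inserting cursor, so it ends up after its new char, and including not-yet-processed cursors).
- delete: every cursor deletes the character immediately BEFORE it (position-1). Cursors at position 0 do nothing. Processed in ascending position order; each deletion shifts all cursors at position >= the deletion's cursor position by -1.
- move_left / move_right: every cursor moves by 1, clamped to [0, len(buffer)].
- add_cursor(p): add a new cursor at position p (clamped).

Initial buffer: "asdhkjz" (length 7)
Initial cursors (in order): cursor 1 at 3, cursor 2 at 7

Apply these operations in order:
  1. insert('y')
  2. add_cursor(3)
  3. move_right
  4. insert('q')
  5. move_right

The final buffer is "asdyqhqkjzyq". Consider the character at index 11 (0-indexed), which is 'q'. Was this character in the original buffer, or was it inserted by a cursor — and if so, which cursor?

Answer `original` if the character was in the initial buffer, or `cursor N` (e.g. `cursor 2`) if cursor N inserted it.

Answer: cursor 2

Derivation:
After op 1 (insert('y')): buffer="asdyhkjzy" (len 9), cursors c1@4 c2@9, authorship ...1....2
After op 2 (add_cursor(3)): buffer="asdyhkjzy" (len 9), cursors c3@3 c1@4 c2@9, authorship ...1....2
After op 3 (move_right): buffer="asdyhkjzy" (len 9), cursors c3@4 c1@5 c2@9, authorship ...1....2
After op 4 (insert('q')): buffer="asdyqhqkjzyq" (len 12), cursors c3@5 c1@7 c2@12, authorship ...13.1...22
After op 5 (move_right): buffer="asdyqhqkjzyq" (len 12), cursors c3@6 c1@8 c2@12, authorship ...13.1...22
Authorship (.=original, N=cursor N): . . . 1 3 . 1 . . . 2 2
Index 11: author = 2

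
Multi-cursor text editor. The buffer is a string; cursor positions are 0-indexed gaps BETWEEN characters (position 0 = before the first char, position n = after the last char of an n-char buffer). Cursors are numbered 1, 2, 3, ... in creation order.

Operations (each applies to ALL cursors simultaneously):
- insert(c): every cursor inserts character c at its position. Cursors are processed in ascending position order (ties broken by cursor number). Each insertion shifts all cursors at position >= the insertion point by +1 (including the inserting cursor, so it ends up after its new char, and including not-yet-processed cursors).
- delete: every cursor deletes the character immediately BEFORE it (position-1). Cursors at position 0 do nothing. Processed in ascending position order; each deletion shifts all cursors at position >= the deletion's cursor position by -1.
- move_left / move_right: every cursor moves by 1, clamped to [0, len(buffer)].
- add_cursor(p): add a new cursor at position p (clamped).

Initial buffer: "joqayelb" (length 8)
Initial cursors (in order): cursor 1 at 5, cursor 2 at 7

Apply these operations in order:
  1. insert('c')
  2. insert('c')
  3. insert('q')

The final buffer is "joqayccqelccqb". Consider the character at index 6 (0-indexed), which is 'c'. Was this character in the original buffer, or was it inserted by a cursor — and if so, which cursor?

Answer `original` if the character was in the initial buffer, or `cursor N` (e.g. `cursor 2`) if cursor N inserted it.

After op 1 (insert('c')): buffer="joqaycelcb" (len 10), cursors c1@6 c2@9, authorship .....1..2.
After op 2 (insert('c')): buffer="joqayccelccb" (len 12), cursors c1@7 c2@11, authorship .....11..22.
After op 3 (insert('q')): buffer="joqayccqelccqb" (len 14), cursors c1@8 c2@13, authorship .....111..222.
Authorship (.=original, N=cursor N): . . . . . 1 1 1 . . 2 2 2 .
Index 6: author = 1

Answer: cursor 1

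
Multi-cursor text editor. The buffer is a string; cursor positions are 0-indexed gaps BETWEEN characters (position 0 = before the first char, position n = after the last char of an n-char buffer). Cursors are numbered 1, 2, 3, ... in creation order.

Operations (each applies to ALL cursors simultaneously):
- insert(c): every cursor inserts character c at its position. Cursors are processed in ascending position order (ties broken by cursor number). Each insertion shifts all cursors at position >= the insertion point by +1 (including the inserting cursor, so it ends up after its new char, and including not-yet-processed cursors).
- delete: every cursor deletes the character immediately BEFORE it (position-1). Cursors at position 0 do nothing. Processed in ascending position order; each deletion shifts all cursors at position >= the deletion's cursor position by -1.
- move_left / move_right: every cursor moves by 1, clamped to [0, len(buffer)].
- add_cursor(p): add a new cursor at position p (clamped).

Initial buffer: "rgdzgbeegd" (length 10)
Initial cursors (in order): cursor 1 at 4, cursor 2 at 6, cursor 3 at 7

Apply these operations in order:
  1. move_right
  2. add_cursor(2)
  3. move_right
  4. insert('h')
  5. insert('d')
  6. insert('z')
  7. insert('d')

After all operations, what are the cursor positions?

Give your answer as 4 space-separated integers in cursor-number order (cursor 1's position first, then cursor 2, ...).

After op 1 (move_right): buffer="rgdzgbeegd" (len 10), cursors c1@5 c2@7 c3@8, authorship ..........
After op 2 (add_cursor(2)): buffer="rgdzgbeegd" (len 10), cursors c4@2 c1@5 c2@7 c3@8, authorship ..........
After op 3 (move_right): buffer="rgdzgbeegd" (len 10), cursors c4@3 c1@6 c2@8 c3@9, authorship ..........
After op 4 (insert('h')): buffer="rgdhzgbheehghd" (len 14), cursors c4@4 c1@8 c2@11 c3@13, authorship ...4...1..2.3.
After op 5 (insert('d')): buffer="rgdhdzgbhdeehdghdd" (len 18), cursors c4@5 c1@10 c2@14 c3@17, authorship ...44...11..22.33.
After op 6 (insert('z')): buffer="rgdhdzzgbhdzeehdzghdzd" (len 22), cursors c4@6 c1@12 c2@17 c3@21, authorship ...444...111..222.333.
After op 7 (insert('d')): buffer="rgdhdzdzgbhdzdeehdzdghdzdd" (len 26), cursors c4@7 c1@14 c2@20 c3@25, authorship ...4444...1111..2222.3333.

Answer: 14 20 25 7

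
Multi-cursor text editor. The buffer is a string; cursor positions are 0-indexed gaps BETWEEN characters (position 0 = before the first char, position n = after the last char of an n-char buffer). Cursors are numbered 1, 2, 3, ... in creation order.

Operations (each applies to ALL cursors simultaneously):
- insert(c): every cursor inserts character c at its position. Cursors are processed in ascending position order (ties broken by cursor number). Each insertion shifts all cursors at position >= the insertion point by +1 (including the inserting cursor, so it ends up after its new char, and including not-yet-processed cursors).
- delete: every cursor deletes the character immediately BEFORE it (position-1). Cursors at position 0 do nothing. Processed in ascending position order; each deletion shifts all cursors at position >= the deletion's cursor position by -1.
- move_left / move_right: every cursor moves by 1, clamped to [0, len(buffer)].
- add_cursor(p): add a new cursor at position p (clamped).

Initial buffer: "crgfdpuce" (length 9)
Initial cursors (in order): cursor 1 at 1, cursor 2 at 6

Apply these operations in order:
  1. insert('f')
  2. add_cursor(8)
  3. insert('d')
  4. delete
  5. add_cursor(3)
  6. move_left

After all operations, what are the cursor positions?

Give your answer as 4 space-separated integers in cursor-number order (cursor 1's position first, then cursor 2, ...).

After op 1 (insert('f')): buffer="cfrgfdpfuce" (len 11), cursors c1@2 c2@8, authorship .1.....2...
After op 2 (add_cursor(8)): buffer="cfrgfdpfuce" (len 11), cursors c1@2 c2@8 c3@8, authorship .1.....2...
After op 3 (insert('d')): buffer="cfdrgfdpfdduce" (len 14), cursors c1@3 c2@11 c3@11, authorship .11.....223...
After op 4 (delete): buffer="cfrgfdpfuce" (len 11), cursors c1@2 c2@8 c3@8, authorship .1.....2...
After op 5 (add_cursor(3)): buffer="cfrgfdpfuce" (len 11), cursors c1@2 c4@3 c2@8 c3@8, authorship .1.....2...
After op 6 (move_left): buffer="cfrgfdpfuce" (len 11), cursors c1@1 c4@2 c2@7 c3@7, authorship .1.....2...

Answer: 1 7 7 2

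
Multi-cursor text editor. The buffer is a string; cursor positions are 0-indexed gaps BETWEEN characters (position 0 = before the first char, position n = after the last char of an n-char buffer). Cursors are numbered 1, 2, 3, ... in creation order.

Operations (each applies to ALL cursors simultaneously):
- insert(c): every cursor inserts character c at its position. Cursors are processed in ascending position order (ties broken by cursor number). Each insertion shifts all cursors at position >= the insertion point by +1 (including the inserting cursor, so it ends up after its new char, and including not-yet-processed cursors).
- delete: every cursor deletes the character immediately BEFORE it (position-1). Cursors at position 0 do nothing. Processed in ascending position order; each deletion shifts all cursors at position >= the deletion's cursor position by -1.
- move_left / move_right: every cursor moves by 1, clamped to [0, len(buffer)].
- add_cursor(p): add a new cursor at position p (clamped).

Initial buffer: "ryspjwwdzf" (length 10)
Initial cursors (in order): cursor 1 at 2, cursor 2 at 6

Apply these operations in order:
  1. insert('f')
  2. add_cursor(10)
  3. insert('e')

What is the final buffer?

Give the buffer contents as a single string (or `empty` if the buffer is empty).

After op 1 (insert('f')): buffer="ryfspjwfwdzf" (len 12), cursors c1@3 c2@8, authorship ..1....2....
After op 2 (add_cursor(10)): buffer="ryfspjwfwdzf" (len 12), cursors c1@3 c2@8 c3@10, authorship ..1....2....
After op 3 (insert('e')): buffer="ryfespjwfewdezf" (len 15), cursors c1@4 c2@10 c3@13, authorship ..11....22..3..

Answer: ryfespjwfewdezf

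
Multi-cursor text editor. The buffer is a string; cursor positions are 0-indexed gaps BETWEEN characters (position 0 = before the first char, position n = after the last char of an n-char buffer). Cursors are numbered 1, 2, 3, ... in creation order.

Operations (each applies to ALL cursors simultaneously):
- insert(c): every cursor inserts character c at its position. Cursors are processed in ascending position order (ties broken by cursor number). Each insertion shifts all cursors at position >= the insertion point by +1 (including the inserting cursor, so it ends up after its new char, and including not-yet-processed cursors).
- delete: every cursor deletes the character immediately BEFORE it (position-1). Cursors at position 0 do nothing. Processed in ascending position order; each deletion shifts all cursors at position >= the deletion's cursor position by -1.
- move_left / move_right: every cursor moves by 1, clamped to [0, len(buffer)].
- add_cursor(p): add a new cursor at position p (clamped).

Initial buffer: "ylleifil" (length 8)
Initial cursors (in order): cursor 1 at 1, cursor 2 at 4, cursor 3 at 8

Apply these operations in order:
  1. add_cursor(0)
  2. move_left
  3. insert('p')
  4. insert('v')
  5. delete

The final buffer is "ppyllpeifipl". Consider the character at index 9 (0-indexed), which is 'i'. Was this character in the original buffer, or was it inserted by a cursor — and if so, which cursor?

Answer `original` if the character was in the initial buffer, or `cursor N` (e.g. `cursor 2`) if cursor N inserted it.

Answer: original

Derivation:
After op 1 (add_cursor(0)): buffer="ylleifil" (len 8), cursors c4@0 c1@1 c2@4 c3@8, authorship ........
After op 2 (move_left): buffer="ylleifil" (len 8), cursors c1@0 c4@0 c2@3 c3@7, authorship ........
After op 3 (insert('p')): buffer="ppyllpeifipl" (len 12), cursors c1@2 c4@2 c2@6 c3@11, authorship 14...2....3.
After op 4 (insert('v')): buffer="ppvvyllpveifipvl" (len 16), cursors c1@4 c4@4 c2@9 c3@15, authorship 1414...22....33.
After op 5 (delete): buffer="ppyllpeifipl" (len 12), cursors c1@2 c4@2 c2@6 c3@11, authorship 14...2....3.
Authorship (.=original, N=cursor N): 1 4 . . . 2 . . . . 3 .
Index 9: author = original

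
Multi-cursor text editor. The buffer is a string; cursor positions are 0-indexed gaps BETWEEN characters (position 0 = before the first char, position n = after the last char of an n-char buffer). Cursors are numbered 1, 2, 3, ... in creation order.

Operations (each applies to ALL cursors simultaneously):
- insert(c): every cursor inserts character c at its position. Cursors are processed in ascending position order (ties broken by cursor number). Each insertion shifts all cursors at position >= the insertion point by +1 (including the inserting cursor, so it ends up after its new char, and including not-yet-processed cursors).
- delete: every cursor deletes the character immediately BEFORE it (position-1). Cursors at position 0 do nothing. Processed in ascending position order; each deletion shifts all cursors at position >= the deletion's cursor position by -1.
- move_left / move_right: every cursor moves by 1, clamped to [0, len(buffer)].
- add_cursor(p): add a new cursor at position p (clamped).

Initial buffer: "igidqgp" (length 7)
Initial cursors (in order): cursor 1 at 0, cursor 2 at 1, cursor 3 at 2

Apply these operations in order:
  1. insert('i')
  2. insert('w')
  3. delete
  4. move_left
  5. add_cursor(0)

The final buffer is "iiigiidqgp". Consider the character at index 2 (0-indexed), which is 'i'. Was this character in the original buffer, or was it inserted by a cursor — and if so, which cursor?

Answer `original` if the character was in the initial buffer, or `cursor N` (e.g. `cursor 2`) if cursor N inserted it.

Answer: cursor 2

Derivation:
After op 1 (insert('i')): buffer="iiigiidqgp" (len 10), cursors c1@1 c2@3 c3@5, authorship 1.2.3.....
After op 2 (insert('w')): buffer="iwiiwgiwidqgp" (len 13), cursors c1@2 c2@5 c3@8, authorship 11.22.33.....
After op 3 (delete): buffer="iiigiidqgp" (len 10), cursors c1@1 c2@3 c3@5, authorship 1.2.3.....
After op 4 (move_left): buffer="iiigiidqgp" (len 10), cursors c1@0 c2@2 c3@4, authorship 1.2.3.....
After op 5 (add_cursor(0)): buffer="iiigiidqgp" (len 10), cursors c1@0 c4@0 c2@2 c3@4, authorship 1.2.3.....
Authorship (.=original, N=cursor N): 1 . 2 . 3 . . . . .
Index 2: author = 2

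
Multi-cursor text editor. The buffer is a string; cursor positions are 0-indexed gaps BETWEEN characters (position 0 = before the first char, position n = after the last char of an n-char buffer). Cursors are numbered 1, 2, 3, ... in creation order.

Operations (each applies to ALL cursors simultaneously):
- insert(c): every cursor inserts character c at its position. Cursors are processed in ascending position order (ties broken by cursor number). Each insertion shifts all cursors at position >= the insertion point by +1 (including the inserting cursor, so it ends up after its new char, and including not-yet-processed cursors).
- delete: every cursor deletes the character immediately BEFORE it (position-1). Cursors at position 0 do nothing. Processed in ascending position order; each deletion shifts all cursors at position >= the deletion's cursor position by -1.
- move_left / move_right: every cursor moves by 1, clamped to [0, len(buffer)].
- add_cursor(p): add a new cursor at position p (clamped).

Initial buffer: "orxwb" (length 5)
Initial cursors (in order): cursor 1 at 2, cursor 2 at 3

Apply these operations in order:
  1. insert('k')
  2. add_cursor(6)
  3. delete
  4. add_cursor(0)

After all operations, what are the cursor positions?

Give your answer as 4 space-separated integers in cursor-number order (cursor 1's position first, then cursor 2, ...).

After op 1 (insert('k')): buffer="orkxkwb" (len 7), cursors c1@3 c2@5, authorship ..1.2..
After op 2 (add_cursor(6)): buffer="orkxkwb" (len 7), cursors c1@3 c2@5 c3@6, authorship ..1.2..
After op 3 (delete): buffer="orxb" (len 4), cursors c1@2 c2@3 c3@3, authorship ....
After op 4 (add_cursor(0)): buffer="orxb" (len 4), cursors c4@0 c1@2 c2@3 c3@3, authorship ....

Answer: 2 3 3 0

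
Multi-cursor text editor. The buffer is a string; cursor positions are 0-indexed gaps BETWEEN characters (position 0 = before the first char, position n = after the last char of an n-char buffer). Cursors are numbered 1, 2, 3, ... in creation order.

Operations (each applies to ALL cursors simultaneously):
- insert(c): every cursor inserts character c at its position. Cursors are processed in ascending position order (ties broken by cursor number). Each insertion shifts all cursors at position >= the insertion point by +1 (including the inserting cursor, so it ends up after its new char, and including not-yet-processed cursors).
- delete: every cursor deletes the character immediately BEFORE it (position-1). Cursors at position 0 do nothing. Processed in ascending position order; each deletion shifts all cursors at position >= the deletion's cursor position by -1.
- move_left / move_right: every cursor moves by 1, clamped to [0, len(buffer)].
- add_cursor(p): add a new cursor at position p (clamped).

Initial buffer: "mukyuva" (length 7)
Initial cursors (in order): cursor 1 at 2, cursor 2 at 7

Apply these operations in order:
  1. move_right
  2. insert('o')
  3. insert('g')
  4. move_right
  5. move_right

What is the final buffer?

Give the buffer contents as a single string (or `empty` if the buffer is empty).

Answer: mukogyuvaog

Derivation:
After op 1 (move_right): buffer="mukyuva" (len 7), cursors c1@3 c2@7, authorship .......
After op 2 (insert('o')): buffer="mukoyuvao" (len 9), cursors c1@4 c2@9, authorship ...1....2
After op 3 (insert('g')): buffer="mukogyuvaog" (len 11), cursors c1@5 c2@11, authorship ...11....22
After op 4 (move_right): buffer="mukogyuvaog" (len 11), cursors c1@6 c2@11, authorship ...11....22
After op 5 (move_right): buffer="mukogyuvaog" (len 11), cursors c1@7 c2@11, authorship ...11....22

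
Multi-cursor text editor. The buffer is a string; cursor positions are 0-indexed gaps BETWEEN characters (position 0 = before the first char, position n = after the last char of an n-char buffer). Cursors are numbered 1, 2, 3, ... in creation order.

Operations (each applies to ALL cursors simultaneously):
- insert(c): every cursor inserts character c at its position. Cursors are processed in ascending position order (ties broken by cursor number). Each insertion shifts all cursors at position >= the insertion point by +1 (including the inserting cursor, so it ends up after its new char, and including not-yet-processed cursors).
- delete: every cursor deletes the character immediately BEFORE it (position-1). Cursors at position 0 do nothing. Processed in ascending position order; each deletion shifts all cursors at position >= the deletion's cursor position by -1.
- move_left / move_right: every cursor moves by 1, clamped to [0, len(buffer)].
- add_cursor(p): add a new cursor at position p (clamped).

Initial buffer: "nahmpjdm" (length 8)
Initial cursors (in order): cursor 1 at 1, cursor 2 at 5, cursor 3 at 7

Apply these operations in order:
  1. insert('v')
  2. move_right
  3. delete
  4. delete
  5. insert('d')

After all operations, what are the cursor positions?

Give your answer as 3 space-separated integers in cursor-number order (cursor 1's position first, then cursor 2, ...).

Answer: 2 6 8

Derivation:
After op 1 (insert('v')): buffer="nvahmpvjdvm" (len 11), cursors c1@2 c2@7 c3@10, authorship .1....2..3.
After op 2 (move_right): buffer="nvahmpvjdvm" (len 11), cursors c1@3 c2@8 c3@11, authorship .1....2..3.
After op 3 (delete): buffer="nvhmpvdv" (len 8), cursors c1@2 c2@6 c3@8, authorship .1...2.3
After op 4 (delete): buffer="nhmpd" (len 5), cursors c1@1 c2@4 c3@5, authorship .....
After op 5 (insert('d')): buffer="ndhmpddd" (len 8), cursors c1@2 c2@6 c3@8, authorship .1...2.3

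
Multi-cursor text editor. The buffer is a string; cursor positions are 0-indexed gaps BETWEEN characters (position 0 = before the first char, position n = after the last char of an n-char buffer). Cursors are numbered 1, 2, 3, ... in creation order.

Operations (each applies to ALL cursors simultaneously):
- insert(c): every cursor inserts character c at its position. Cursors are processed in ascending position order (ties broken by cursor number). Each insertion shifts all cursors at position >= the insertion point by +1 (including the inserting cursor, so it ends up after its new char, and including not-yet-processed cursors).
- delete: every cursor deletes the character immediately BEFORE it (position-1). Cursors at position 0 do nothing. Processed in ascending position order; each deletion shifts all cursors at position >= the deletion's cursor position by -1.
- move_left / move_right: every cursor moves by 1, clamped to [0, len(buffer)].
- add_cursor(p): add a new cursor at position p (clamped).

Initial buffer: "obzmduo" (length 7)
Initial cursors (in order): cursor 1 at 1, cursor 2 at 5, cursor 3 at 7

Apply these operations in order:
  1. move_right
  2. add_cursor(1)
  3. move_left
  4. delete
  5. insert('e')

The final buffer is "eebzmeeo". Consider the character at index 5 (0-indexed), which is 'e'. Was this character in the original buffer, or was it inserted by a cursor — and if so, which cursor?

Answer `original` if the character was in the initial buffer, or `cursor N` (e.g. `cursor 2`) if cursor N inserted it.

Answer: cursor 2

Derivation:
After op 1 (move_right): buffer="obzmduo" (len 7), cursors c1@2 c2@6 c3@7, authorship .......
After op 2 (add_cursor(1)): buffer="obzmduo" (len 7), cursors c4@1 c1@2 c2@6 c3@7, authorship .......
After op 3 (move_left): buffer="obzmduo" (len 7), cursors c4@0 c1@1 c2@5 c3@6, authorship .......
After op 4 (delete): buffer="bzmo" (len 4), cursors c1@0 c4@0 c2@3 c3@3, authorship ....
After op 5 (insert('e')): buffer="eebzmeeo" (len 8), cursors c1@2 c4@2 c2@7 c3@7, authorship 14...23.
Authorship (.=original, N=cursor N): 1 4 . . . 2 3 .
Index 5: author = 2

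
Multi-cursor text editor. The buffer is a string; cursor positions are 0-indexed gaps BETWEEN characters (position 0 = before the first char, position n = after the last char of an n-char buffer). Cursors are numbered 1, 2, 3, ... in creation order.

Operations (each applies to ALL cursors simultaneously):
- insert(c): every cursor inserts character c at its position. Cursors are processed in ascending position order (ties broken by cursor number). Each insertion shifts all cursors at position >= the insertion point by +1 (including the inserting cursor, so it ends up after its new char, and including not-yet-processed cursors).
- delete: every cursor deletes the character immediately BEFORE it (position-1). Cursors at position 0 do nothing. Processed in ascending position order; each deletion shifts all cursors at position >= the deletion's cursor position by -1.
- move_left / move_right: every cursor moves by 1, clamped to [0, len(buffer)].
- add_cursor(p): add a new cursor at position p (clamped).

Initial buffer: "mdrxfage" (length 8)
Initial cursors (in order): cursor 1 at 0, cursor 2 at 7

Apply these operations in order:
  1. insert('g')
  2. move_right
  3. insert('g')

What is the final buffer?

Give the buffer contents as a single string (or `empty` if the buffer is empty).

After op 1 (insert('g')): buffer="gmdrxfagge" (len 10), cursors c1@1 c2@9, authorship 1.......2.
After op 2 (move_right): buffer="gmdrxfagge" (len 10), cursors c1@2 c2@10, authorship 1.......2.
After op 3 (insert('g')): buffer="gmgdrxfaggeg" (len 12), cursors c1@3 c2@12, authorship 1.1......2.2

Answer: gmgdrxfaggeg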